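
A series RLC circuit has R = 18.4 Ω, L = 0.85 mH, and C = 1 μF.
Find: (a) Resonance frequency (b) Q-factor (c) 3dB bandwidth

Step 1 — Resonance condition Im(Z)=0 gives ω₀ = 1/√(LC).
Step 2 — ω₀ = 1/√(0.00085·1e-06) = 3.43e+04 rad/s.
Step 3 — f₀ = ω₀/(2π) = 5459 Hz.
Step 4 — Series Q: Q = ω₀L/R = 3.43e+04·0.00085/18.4 = 1.584.
Step 5 — 3dB bandwidth: Δω = ω₀/Q = 2.165e+04 rad/s; BW = Δω/(2π) = 3445 Hz.

(a) f₀ = 5459 Hz  (b) Q = 1.584  (c) BW = 3445 Hz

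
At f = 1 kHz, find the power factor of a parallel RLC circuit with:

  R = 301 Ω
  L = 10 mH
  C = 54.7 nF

Step 1 — Angular frequency: ω = 2π·f = 2π·1000 = 6283 rad/s.
Step 2 — Component impedances:
  R: Z = R = 301 Ω
  L: Z = jωL = j·6283·0.01 = 0 + j62.83 Ω
  C: Z = 1/(jωC) = -j/(ω·C) = 0 - j2910 Ω
Step 3 — Parallel combination: 1/Z_total = 1/R + 1/L + 1/C; Z_total = 13.1 + j61.42 Ω = 62.81∠78.0° Ω.
Step 4 — Power factor: PF = cos(φ) = Re(Z)/|Z| = 13.105/62.805 = 0.2087.
Step 5 — Type: Im(Z) = 61.42 ⇒ lagging (phase φ = 78.0°).

PF = 0.2087 (lagging, φ = 78.0°)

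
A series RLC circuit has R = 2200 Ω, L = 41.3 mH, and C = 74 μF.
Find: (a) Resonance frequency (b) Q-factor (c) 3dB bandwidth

Step 1 — Resonance condition Im(Z)=0 gives ω₀ = 1/√(LC).
Step 2 — ω₀ = 1/√(0.0413·7.4e-05) = 572 rad/s.
Step 3 — f₀ = ω₀/(2π) = 91.04 Hz.
Step 4 — Series Q: Q = ω₀L/R = 572·0.0413/2200 = 0.01074.
Step 5 — 3dB bandwidth: Δω = ω₀/Q = 5.327e+04 rad/s; BW = Δω/(2π) = 8478 Hz.

(a) f₀ = 91.04 Hz  (b) Q = 0.01074  (c) BW = 8478 Hz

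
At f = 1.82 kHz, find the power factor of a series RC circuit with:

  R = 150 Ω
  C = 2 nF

Step 1 — Angular frequency: ω = 2π·f = 2π·1820 = 1.144e+04 rad/s.
Step 2 — Component impedances:
  R: Z = R = 150 Ω
  C: Z = 1/(jωC) = -j/(ω·C) = 0 - j4.372e+04 Ω
Step 3 — Series combination: Z_total = R + C = 150 - j4.372e+04 Ω = 4.372e+04∠-89.8° Ω.
Step 4 — Power factor: PF = cos(φ) = Re(Z)/|Z| = 150/4.372e+04 = 0.003431.
Step 5 — Type: Im(Z) = -4.372e+04 ⇒ leading (phase φ = -89.8°).

PF = 0.003431 (leading, φ = -89.8°)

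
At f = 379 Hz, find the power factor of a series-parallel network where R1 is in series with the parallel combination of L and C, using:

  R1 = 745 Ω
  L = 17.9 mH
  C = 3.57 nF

Step 1 — Angular frequency: ω = 2π·f = 2π·379 = 2381 rad/s.
Step 2 — Component impedances:
  R1: Z = R = 745 Ω
  L: Z = jωL = j·2381·0.0179 = 0 + j42.63 Ω
  C: Z = 1/(jωC) = -j/(ω·C) = 0 - j1.176e+05 Ω
Step 3 — Parallel branch: L || C = 1/(1/L + 1/C) = 0 + j42.64 Ω.
Step 4 — Series with R1: Z_total = R1 + (L || C) = 745 + j42.64 Ω = 746.2∠3.3° Ω.
Step 5 — Power factor: PF = cos(φ) = Re(Z)/|Z| = 745/746.2 = 0.9984.
Step 6 — Type: Im(Z) = 42.64 ⇒ lagging (phase φ = 3.3°).

PF = 0.9984 (lagging, φ = 3.3°)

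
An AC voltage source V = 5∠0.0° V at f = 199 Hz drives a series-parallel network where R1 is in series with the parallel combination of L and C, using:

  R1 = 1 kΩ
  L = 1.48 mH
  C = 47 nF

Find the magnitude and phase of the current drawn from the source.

Step 1 — Angular frequency: ω = 2π·f = 2π·199 = 1250 rad/s.
Step 2 — Component impedances:
  R1: Z = R = 1000 Ω
  L: Z = jωL = j·1250·0.00148 = 0 + j1.851 Ω
  C: Z = 1/(jωC) = -j/(ω·C) = 0 - j1.702e+04 Ω
Step 3 — Parallel branch: L || C = 1/(1/L + 1/C) = 0 + j1.851 Ω.
Step 4 — Series with R1: Z_total = R1 + (L || C) = 1000 + j1.851 Ω = 1000∠0.1° Ω.
Step 5 — Source phasor: V = 5∠0.0° V = 5 V.
Step 6 — Ohm's law: I = V / Z_total = (5) / (1000 + j1.851) = 0.005 - j9.254e-06 A.
Step 7 — Convert to polar: |I| = 0.005 A, ∠I = -0.1°.

I = 0.005∠-0.1° A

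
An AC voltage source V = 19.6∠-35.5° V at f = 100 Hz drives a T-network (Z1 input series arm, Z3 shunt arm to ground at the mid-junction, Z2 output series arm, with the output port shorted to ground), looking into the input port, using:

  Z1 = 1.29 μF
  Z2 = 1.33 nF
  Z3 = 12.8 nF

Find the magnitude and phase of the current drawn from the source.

Step 1 — Angular frequency: ω = 2π·f = 2π·100 = 628.3 rad/s.
Step 2 — Component impedances:
  Z1: Z = 1/(jωC) = -j/(ω·C) = 0 - j1234 Ω
  Z2: Z = 1/(jωC) = -j/(ω·C) = 0 - j1.197e+06 Ω
  Z3: Z = 1/(jωC) = -j/(ω·C) = 0 - j1.243e+05 Ω
Step 3 — With the output port shorted to ground, the output series arm Z2 runs from the junction to ground; the shunt arm Z3 also runs from the junction to ground. They appear in parallel: Z3 || Z2 = 0 - j1.126e+05 Ω.
Step 4 — Series with input arm Z1: Z_in = Z1 + (Z3 || Z2) = 0 - j1.139e+05 Ω = 1.139e+05∠-90.0° Ω.
Step 5 — Source phasor: V = 19.6∠-35.5° V = 15.96 - j11.38 V.
Step 6 — Ohm's law: I = V / Z_total = (15.96 - j11.38) / (0 - j1.139e+05) = 9.995e-05 + j0.0001401 A.
Step 7 — Convert to polar: |I| = 0.0001721 A, ∠I = 54.5°.

I = 0.0001721∠54.5° A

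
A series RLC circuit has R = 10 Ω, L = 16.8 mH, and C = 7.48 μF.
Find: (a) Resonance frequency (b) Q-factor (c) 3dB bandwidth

Step 1 — Resonance: ω₀ = 1/√(LC) = 1/√(0.0168·7.48e-06) = 2821 rad/s.
Step 2 — f₀ = ω₀/(2π) = 449 Hz.
Step 3 — Series Q: Q = ω₀L/R = 2821·0.0168/10 = 4.739.
Step 4 — Bandwidth: Δω = ω₀/Q = 595.2 rad/s; BW = Δω/(2π) = 94.74 Hz.

(a) f₀ = 449 Hz  (b) Q = 4.739  (c) BW = 94.74 Hz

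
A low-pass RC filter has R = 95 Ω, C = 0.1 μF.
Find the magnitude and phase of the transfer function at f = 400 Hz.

Step 1 — Angular frequency: ω = 2π·400 = 2513 rad/s.
Step 2 — Transfer function: H(jω) = 1/(1 + jωRC).
Step 3 — Denominator: 1 + jωRC = 1 + j·2513·95·1e-07 = 1 + j0.02388.
Step 4 — H = 0.9994 - j0.02386.
Step 5 — Magnitude: |H| = 0.9997 (-0.0 dB); phase: φ = -1.4°.

|H| = 0.9997 (-0.0 dB), φ = -1.4°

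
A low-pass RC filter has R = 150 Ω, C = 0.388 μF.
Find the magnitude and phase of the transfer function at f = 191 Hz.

Step 1 — Angular frequency: ω = 2π·191 = 1200 rad/s.
Step 2 — Transfer function: H(jω) = 1/(1 + jωRC).
Step 3 — Denominator: 1 + jωRC = 1 + j·1200·150·3.88e-07 = 1 + j0.06985.
Step 4 — H = 0.9951 - j0.06951.
Step 5 — Magnitude: |H| = 0.9976 (-0.0 dB); phase: φ = -4.0°.

|H| = 0.9976 (-0.0 dB), φ = -4.0°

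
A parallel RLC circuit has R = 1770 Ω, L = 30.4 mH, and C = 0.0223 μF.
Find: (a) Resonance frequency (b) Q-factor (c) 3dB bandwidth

Step 1 — Resonance: ω₀ = 1/√(LC) = 1/√(0.0304·2.23e-08) = 3.841e+04 rad/s.
Step 2 — f₀ = ω₀/(2π) = 6113 Hz.
Step 3 — Parallel Q: Q = R/(ω₀L) = 1770/(3.841e+04·0.0304) = 1.516.
Step 4 — Bandwidth: Δω = ω₀/Q = 2.534e+04 rad/s; BW = Δω/(2π) = 4032 Hz.

(a) f₀ = 6113 Hz  (b) Q = 1.516  (c) BW = 4032 Hz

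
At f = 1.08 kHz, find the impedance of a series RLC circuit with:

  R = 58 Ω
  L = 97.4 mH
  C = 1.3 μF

Step 1 — Angular frequency: ω = 2π·f = 2π·1080 = 6786 rad/s.
Step 2 — Component impedances:
  R: Z = R = 58 Ω
  L: Z = jωL = j·6786·0.0974 = 0 + j660.9 Ω
  C: Z = 1/(jωC) = -j/(ω·C) = 0 - j113.4 Ω
Step 3 — Series combination: Z_total = R + L + C = 58 + j547.6 Ω = 550.6∠84.0° Ω.

Z = 58 + j547.6 Ω = 550.6∠84.0° Ω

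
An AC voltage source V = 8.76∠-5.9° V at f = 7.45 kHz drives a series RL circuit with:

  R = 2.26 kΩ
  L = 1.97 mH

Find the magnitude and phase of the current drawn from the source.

Step 1 — Angular frequency: ω = 2π·f = 2π·7450 = 4.681e+04 rad/s.
Step 2 — Component impedances:
  R: Z = R = 2260 Ω
  L: Z = jωL = j·4.681e+04·0.00197 = 0 + j92.22 Ω
Step 3 — Series combination: Z_total = R + L = 2260 + j92.22 Ω = 2262∠2.3° Ω.
Step 4 — Source phasor: V = 8.76∠-5.9° V = 8.714 - j0.9005 V.
Step 5 — Ohm's law: I = V / Z_total = (8.714 - j0.9005) / (2260 + j92.22) = 0.003833 - j0.0005548 A.
Step 6 — Convert to polar: |I| = 0.003873 A, ∠I = -8.2°.

I = 0.003873∠-8.2° A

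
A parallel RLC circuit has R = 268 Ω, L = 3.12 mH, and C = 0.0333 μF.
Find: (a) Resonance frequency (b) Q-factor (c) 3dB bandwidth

Step 1 — Resonance: ω₀ = 1/√(LC) = 1/√(0.00312·3.33e-08) = 9.811e+04 rad/s.
Step 2 — f₀ = ω₀/(2π) = 1.561e+04 Hz.
Step 3 — Parallel Q: Q = R/(ω₀L) = 268/(9.811e+04·0.00312) = 0.8755.
Step 4 — Bandwidth: Δω = ω₀/Q = 1.121e+05 rad/s; BW = Δω/(2π) = 1.783e+04 Hz.

(a) f₀ = 1.561e+04 Hz  (b) Q = 0.8755  (c) BW = 1.783e+04 Hz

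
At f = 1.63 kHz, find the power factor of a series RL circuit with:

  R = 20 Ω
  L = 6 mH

Step 1 — Angular frequency: ω = 2π·f = 2π·1630 = 1.024e+04 rad/s.
Step 2 — Component impedances:
  R: Z = R = 20 Ω
  L: Z = jωL = j·1.024e+04·0.006 = 0 + j61.45 Ω
Step 3 — Series combination: Z_total = R + L = 20 + j61.45 Ω = 64.62∠72.0° Ω.
Step 4 — Power factor: PF = cos(φ) = Re(Z)/|Z| = 20/64.62 = 0.3095.
Step 5 — Type: Im(Z) = 61.45 ⇒ lagging (phase φ = 72.0°).

PF = 0.3095 (lagging, φ = 72.0°)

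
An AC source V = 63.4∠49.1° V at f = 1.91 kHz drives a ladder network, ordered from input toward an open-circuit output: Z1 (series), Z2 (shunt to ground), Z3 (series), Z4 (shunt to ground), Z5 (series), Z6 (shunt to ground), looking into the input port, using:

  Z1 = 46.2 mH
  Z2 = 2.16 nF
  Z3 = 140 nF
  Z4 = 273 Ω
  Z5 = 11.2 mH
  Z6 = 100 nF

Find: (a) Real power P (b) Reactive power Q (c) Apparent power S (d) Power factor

Step 1 — Angular frequency: ω = 2π·f = 2π·1910 = 1.2e+04 rad/s.
Step 2 — Component impedances:
  Z1: Z = jωL = j·1.2e+04·0.0462 = 0 + j554.4 Ω
  Z2: Z = 1/(jωC) = -j/(ω·C) = 0 - j3.858e+04 Ω
  Z3: Z = 1/(jωC) = -j/(ω·C) = 0 - j595.2 Ω
  Z4: Z = R = 273 Ω
  Z5: Z = jωL = j·1.2e+04·0.0112 = 0 + j134.4 Ω
  Z6: Z = 1/(jωC) = -j/(ω·C) = 0 - j833.3 Ω
Step 3 — Ladder network (open output): work backward from the far end, alternating series and parallel combinations. Z_in = 228.6 - j122.6 Ω = 259.4∠-28.2° Ω.
Step 4 — Source phasor: V = 63.4∠49.1° V = 41.51 + j47.92 V.
Step 5 — Current: I = V / Z = 0.05371 + j0.2384 A = 0.2444∠77.3° A.
Step 6 — Complex power: S = V·I* = 13.65 - j7.323 VA.
Step 7 — Real power: P = Re(S) = 13.65 W.
Step 8 — Reactive power: Q = Im(S) = -7.323 VAR.
Step 9 — Apparent power: |S| = 15.49 VA.
Step 10 — Power factor: PF = P/|S| = 0.8813 (leading).

(a) P = 13.65 W  (b) Q = -7.323 VAR  (c) S = 15.49 VA  (d) PF = 0.8813 (leading)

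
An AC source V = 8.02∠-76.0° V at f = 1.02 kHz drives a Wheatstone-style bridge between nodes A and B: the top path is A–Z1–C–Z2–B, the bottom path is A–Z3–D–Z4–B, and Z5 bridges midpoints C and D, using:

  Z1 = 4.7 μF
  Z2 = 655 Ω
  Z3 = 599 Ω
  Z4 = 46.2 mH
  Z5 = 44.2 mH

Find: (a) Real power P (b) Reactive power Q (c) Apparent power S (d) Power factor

Step 1 — Angular frequency: ω = 2π·f = 2π·1020 = 6409 rad/s.
Step 2 — Component impedances:
  Z1: Z = 1/(jωC) = -j/(ω·C) = 0 - j33.2 Ω
  Z2: Z = R = 655 Ω
  Z3: Z = R = 599 Ω
  Z4: Z = jωL = j·6409·0.0462 = 0 + j296.1 Ω
  Z5: Z = jωL = j·6409·0.0442 = 0 + j283.3 Ω
Step 3 — Bridge requires nodal analysis (the Z5 bridge couples midpoints C and D, so the two paths cannot be reduced to a simple series/parallel combination). Setting node B to ground and injecting 1 A at node A, the 3-node admittance system at A, C, D solves to V_A = Z_AB = 268.1 + j244.4 Ω = 362.8∠42.3° Ω.
Step 4 — Source phasor: V = 8.02∠-76.0° V = 1.94 - j7.782 V.
Step 5 — Current: I = V / Z = -0.0105 - j0.01945 A = 0.02211∠-118.3° A.
Step 6 — Complex power: S = V·I* = 0.131 + j0.1194 VA.
Step 7 — Real power: P = Re(S) = 0.131 W.
Step 8 — Reactive power: Q = Im(S) = 0.1194 VAR.
Step 9 — Apparent power: |S| = 0.1773 VA.
Step 10 — Power factor: PF = P/|S| = 0.7391 (lagging).

(a) P = 0.131 W  (b) Q = 0.1194 VAR  (c) S = 0.1773 VA  (d) PF = 0.7391 (lagging)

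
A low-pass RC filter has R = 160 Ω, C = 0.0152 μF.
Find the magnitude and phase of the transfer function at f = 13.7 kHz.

Step 1 — Angular frequency: ω = 2π·1.37e+04 = 8.608e+04 rad/s.
Step 2 — Transfer function: H(jω) = 1/(1 + jωRC).
Step 3 — Denominator: 1 + jωRC = 1 + j·8.608e+04·160·1.52e-08 = 1 + j0.2093.
Step 4 — H = 0.958 - j0.2006.
Step 5 — Magnitude: |H| = 0.9788 (-0.2 dB); phase: φ = -11.8°.

|H| = 0.9788 (-0.2 dB), φ = -11.8°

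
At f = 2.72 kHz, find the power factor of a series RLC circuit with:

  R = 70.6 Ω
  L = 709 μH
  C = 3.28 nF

Step 1 — Angular frequency: ω = 2π·f = 2π·2720 = 1.709e+04 rad/s.
Step 2 — Component impedances:
  R: Z = R = 70.6 Ω
  L: Z = jωL = j·1.709e+04·0.000709 = 0 + j12.12 Ω
  C: Z = 1/(jωC) = -j/(ω·C) = 0 - j1.784e+04 Ω
Step 3 — Series combination: Z_total = R + L + C = 70.6 - j1.783e+04 Ω = 1.783e+04∠-89.8° Ω.
Step 4 — Power factor: PF = cos(φ) = Re(Z)/|Z| = 70.6/1.783e+04 = 0.00396.
Step 5 — Type: Im(Z) = -1.783e+04 ⇒ leading (phase φ = -89.8°).

PF = 0.00396 (leading, φ = -89.8°)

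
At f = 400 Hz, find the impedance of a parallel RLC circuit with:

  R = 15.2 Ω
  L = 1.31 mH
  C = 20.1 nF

Step 1 — Angular frequency: ω = 2π·f = 2π·400 = 2513 rad/s.
Step 2 — Component impedances:
  R: Z = R = 15.2 Ω
  L: Z = jωL = j·2513·0.00131 = 0 + j3.292 Ω
  C: Z = 1/(jωC) = -j/(ω·C) = 0 - j1.98e+04 Ω
Step 3 — Parallel combination: 1/Z_total = 1/R + 1/L + 1/C; Z_total = 0.6814 + j3.145 Ω = 3.218∠77.8° Ω.

Z = 0.6814 + j3.145 Ω = 3.218∠77.8° Ω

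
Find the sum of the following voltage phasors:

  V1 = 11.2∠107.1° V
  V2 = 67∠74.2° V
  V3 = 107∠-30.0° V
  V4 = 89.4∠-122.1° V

Step 1 — Convert each phasor to rectangular form:
  V1 = 11.2·(cos(107.1°) + j·sin(107.1°)) = -3.293 + j10.7 V
  V2 = 67·(cos(74.2°) + j·sin(74.2°)) = 18.24 + j64.47 V
  V3 = 107·(cos(-30.0°) + j·sin(-30.0°)) = 92.66 - j53.5 V
  V4 = 89.4·(cos(-122.1°) + j·sin(-122.1°)) = -47.51 - j75.73 V
Step 2 — Sum components: V_total = 60.11 - j54.06 V.
Step 3 — Convert to polar: |V_total| = 80.84 V, ∠V_total = -42.0°.

V_total = 80.84∠-42.0° V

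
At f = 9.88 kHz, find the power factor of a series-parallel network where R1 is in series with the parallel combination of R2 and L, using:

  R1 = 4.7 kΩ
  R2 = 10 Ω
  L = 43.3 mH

Step 1 — Angular frequency: ω = 2π·f = 2π·9880 = 6.208e+04 rad/s.
Step 2 — Component impedances:
  R1: Z = R = 4700 Ω
  R2: Z = R = 10 Ω
  L: Z = jωL = j·6.208e+04·0.0433 = 0 + j2688 Ω
Step 3 — Parallel branch: R2 || L = 1/(1/R2 + 1/L) = 10 + j0.0372 Ω.
Step 4 — Series with R1: Z_total = R1 + (R2 || L) = 4710 + j0.0372 Ω = 4710∠0.0° Ω.
Step 5 — Power factor: PF = cos(φ) = Re(Z)/|Z| = 4710/4710 = 1.
Step 6 — Type: Im(Z) = 0.0372 ⇒ lagging (phase φ = 0.0°).

PF = 1 (lagging, φ = 0.0°)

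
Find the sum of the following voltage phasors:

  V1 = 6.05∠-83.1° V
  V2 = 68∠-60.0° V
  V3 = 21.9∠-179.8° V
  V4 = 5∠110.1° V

Step 1 — Convert each phasor to rectangular form:
  V1 = 6.05·(cos(-83.1°) + j·sin(-83.1°)) = 0.7268 - j6.006 V
  V2 = 68·(cos(-60.0°) + j·sin(-60.0°)) = 34 - j58.89 V
  V3 = 21.9·(cos(-179.8°) + j·sin(-179.8°)) = -21.9 - j0.07645 V
  V4 = 5·(cos(110.1°) + j·sin(110.1°)) = -1.718 + j4.695 V
Step 2 — Sum components: V_total = 11.11 - j60.28 V.
Step 3 — Convert to polar: |V_total| = 61.29 V, ∠V_total = -79.6°.

V_total = 61.29∠-79.6° V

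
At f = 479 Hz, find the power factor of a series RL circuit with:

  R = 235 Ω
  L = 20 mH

Step 1 — Angular frequency: ω = 2π·f = 2π·479 = 3010 rad/s.
Step 2 — Component impedances:
  R: Z = R = 235 Ω
  L: Z = jωL = j·3010·0.02 = 0 + j60.19 Ω
Step 3 — Series combination: Z_total = R + L = 235 + j60.19 Ω = 242.6∠14.4° Ω.
Step 4 — Power factor: PF = cos(φ) = Re(Z)/|Z| = 235/242.6 = 0.9687.
Step 5 — Type: Im(Z) = 60.19 ⇒ lagging (phase φ = 14.4°).

PF = 0.9687 (lagging, φ = 14.4°)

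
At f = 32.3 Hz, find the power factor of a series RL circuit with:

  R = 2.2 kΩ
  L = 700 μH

Step 1 — Angular frequency: ω = 2π·f = 2π·32.3 = 202.9 rad/s.
Step 2 — Component impedances:
  R: Z = R = 2200 Ω
  L: Z = jωL = j·202.9·0.0007 = 0 + j0.1421 Ω
Step 3 — Series combination: Z_total = R + L = 2200 + j0.1421 Ω = 2200∠0.0° Ω.
Step 4 — Power factor: PF = cos(φ) = Re(Z)/|Z| = 2200/2200 = 1.
Step 5 — Type: Im(Z) = 0.1421 ⇒ lagging (phase φ = 0.0°).

PF = 1 (lagging, φ = 0.0°)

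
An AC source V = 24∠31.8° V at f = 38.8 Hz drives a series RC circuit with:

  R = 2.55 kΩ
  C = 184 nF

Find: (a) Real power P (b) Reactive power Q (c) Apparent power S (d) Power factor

Step 1 — Angular frequency: ω = 2π·f = 2π·38.8 = 243.8 rad/s.
Step 2 — Component impedances:
  R: Z = R = 2550 Ω
  C: Z = 1/(jωC) = -j/(ω·C) = 0 - j2.229e+04 Ω
Step 3 — Series combination: Z_total = R + C = 2550 - j2.229e+04 Ω = 2.244e+04∠-83.5° Ω.
Step 4 — Source phasor: V = 24∠31.8° V = 20.4 + j12.65 V.
Step 5 — Current: I = V / Z = -0.0004567 + j0.0009672 A = 0.00107∠115.3° A.
Step 6 — Complex power: S = V·I* = 0.002917 - j0.0255 VA.
Step 7 — Real power: P = Re(S) = 0.002917 W.
Step 8 — Reactive power: Q = Im(S) = -0.0255 VAR.
Step 9 — Apparent power: |S| = 0.02567 VA.
Step 10 — Power factor: PF = P/|S| = 0.1136 (leading).

(a) P = 0.002917 W  (b) Q = -0.0255 VAR  (c) S = 0.02567 VA  (d) PF = 0.1136 (leading)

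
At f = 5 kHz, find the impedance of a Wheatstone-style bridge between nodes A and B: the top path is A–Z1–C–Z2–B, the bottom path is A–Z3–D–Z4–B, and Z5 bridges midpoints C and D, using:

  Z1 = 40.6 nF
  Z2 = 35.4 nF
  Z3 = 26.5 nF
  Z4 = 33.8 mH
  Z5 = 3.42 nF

Step 1 — Angular frequency: ω = 2π·f = 2π·5000 = 3.142e+04 rad/s.
Step 2 — Component impedances:
  Z1: Z = 1/(jωC) = -j/(ω·C) = 0 - j784 Ω
  Z2: Z = 1/(jωC) = -j/(ω·C) = 0 - j899.2 Ω
  Z3: Z = 1/(jωC) = -j/(ω·C) = 0 - j1201 Ω
  Z4: Z = jωL = j·3.142e+04·0.0338 = 0 + j1062 Ω
  Z5: Z = 1/(jωC) = -j/(ω·C) = 0 - j9307 Ω
Step 3 — Bridge requires nodal analysis (the Z5 bridge couples midpoints C and D, so the two paths cannot be reduced to a simple series/parallel combination). Setting node B to ground and injecting 1 A at node A, the 3-node admittance system at A, C, D solves to V_A = Z_AB = 0 - j8.041 Ω = 8.041∠-90.0° Ω.

Z = 0 - j8.041 Ω = 8.041∠-90.0° Ω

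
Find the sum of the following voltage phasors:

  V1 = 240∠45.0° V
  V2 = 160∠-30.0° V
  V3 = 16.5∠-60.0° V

Step 1 — Convert each phasor to rectangular form:
  V1 = 240·(cos(45.0°) + j·sin(45.0°)) = 169.7 + j169.7 V
  V2 = 160·(cos(-30.0°) + j·sin(-30.0°)) = 138.6 - j80 V
  V3 = 16.5·(cos(-60.0°) + j·sin(-60.0°)) = 8.25 - j14.29 V
Step 2 — Sum components: V_total = 316.5 + j75.42 V.
Step 3 — Convert to polar: |V_total| = 325.4 V, ∠V_total = 13.4°.

V_total = 325.4∠13.4° V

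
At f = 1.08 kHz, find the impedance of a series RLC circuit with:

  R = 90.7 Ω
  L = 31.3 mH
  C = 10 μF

Step 1 — Angular frequency: ω = 2π·f = 2π·1080 = 6786 rad/s.
Step 2 — Component impedances:
  R: Z = R = 90.7 Ω
  L: Z = jωL = j·6786·0.0313 = 0 + j212.4 Ω
  C: Z = 1/(jωC) = -j/(ω·C) = 0 - j14.74 Ω
Step 3 — Series combination: Z_total = R + L + C = 90.7 + j197.7 Ω = 217.5∠65.4° Ω.

Z = 90.7 + j197.7 Ω = 217.5∠65.4° Ω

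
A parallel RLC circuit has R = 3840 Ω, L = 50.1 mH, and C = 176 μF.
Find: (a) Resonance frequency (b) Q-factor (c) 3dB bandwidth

Step 1 — Resonance: ω₀ = 1/√(LC) = 1/√(0.0501·0.000176) = 336.8 rad/s.
Step 2 — f₀ = ω₀/(2π) = 53.6 Hz.
Step 3 — Parallel Q: Q = R/(ω₀L) = 3840/(336.8·0.0501) = 227.6.
Step 4 — Bandwidth: Δω = ω₀/Q = 1.48 rad/s; BW = Δω/(2π) = 0.2355 Hz.

(a) f₀ = 53.6 Hz  (b) Q = 227.6  (c) BW = 0.2355 Hz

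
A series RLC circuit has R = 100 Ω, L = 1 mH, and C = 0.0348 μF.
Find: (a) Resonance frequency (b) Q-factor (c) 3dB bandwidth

Step 1 — Resonance condition Im(Z)=0 gives ω₀ = 1/√(LC).
Step 2 — ω₀ = 1/√(0.001·3.48e-08) = 1.695e+05 rad/s.
Step 3 — f₀ = ω₀/(2π) = 2.698e+04 Hz.
Step 4 — Series Q: Q = ω₀L/R = 1.695e+05·0.001/100 = 1.695.
Step 5 — 3dB bandwidth: Δω = ω₀/Q = 1e+05 rad/s; BW = Δω/(2π) = 1.592e+04 Hz.

(a) f₀ = 2.698e+04 Hz  (b) Q = 1.695  (c) BW = 1.592e+04 Hz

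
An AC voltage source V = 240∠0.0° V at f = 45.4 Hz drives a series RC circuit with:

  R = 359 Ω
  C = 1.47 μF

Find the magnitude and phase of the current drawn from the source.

Step 1 — Angular frequency: ω = 2π·f = 2π·45.4 = 285.3 rad/s.
Step 2 — Component impedances:
  R: Z = R = 359 Ω
  C: Z = 1/(jωC) = -j/(ω·C) = 0 - j2385 Ω
Step 3 — Series combination: Z_total = R + C = 359 - j2385 Ω = 2412∠-81.4° Ω.
Step 4 — Source phasor: V = 240∠0.0° V = 240 V.
Step 5 — Ohm's law: I = V / Z_total = (240) / (359 - j2385) = 0.01481 + j0.09841 A.
Step 6 — Convert to polar: |I| = 0.09952 A, ∠I = 81.4°.

I = 0.09952∠81.4° A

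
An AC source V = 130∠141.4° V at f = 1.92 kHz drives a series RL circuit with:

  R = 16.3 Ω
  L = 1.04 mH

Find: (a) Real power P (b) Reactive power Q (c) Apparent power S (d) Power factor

Step 1 — Angular frequency: ω = 2π·f = 2π·1920 = 1.206e+04 rad/s.
Step 2 — Component impedances:
  R: Z = R = 16.3 Ω
  L: Z = jωL = j·1.206e+04·0.00104 = 0 + j12.55 Ω
Step 3 — Series combination: Z_total = R + L = 16.3 + j12.55 Ω = 20.57∠37.6° Ω.
Step 4 — Source phasor: V = 130∠141.4° V = -101.6 + j81.1 V.
Step 5 — Current: I = V / Z = -1.509 + j6.137 A = 6.32∠103.8° A.
Step 6 — Complex power: S = V·I* = 651.1 + j501.1 VA.
Step 7 — Real power: P = Re(S) = 651.1 W.
Step 8 — Reactive power: Q = Im(S) = 501.1 VAR.
Step 9 — Apparent power: |S| = 821.6 VA.
Step 10 — Power factor: PF = P/|S| = 0.7924 (lagging).

(a) P = 651.1 W  (b) Q = 501.1 VAR  (c) S = 821.6 VA  (d) PF = 0.7924 (lagging)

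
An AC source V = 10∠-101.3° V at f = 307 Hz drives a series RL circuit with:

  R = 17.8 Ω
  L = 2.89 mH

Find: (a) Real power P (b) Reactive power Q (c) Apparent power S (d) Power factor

Step 1 — Angular frequency: ω = 2π·f = 2π·307 = 1929 rad/s.
Step 2 — Component impedances:
  R: Z = R = 17.8 Ω
  L: Z = jωL = j·1929·0.00289 = 0 + j5.575 Ω
Step 3 — Series combination: Z_total = R + L = 17.8 + j5.575 Ω = 18.65∠17.4° Ω.
Step 4 — Source phasor: V = 10∠-101.3° V = -1.959 - j9.806 V.
Step 5 — Current: I = V / Z = -0.2574 - j0.4703 A = 0.5361∠-118.7° A.
Step 6 — Complex power: S = V·I* = 5.116 + j1.602 VA.
Step 7 — Real power: P = Re(S) = 5.116 W.
Step 8 — Reactive power: Q = Im(S) = 1.602 VAR.
Step 9 — Apparent power: |S| = 5.361 VA.
Step 10 — Power factor: PF = P/|S| = 0.9543 (lagging).

(a) P = 5.116 W  (b) Q = 1.602 VAR  (c) S = 5.361 VA  (d) PF = 0.9543 (lagging)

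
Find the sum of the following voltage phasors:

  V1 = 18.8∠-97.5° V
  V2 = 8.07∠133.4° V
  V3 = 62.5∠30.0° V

Step 1 — Convert each phasor to rectangular form:
  V1 = 18.8·(cos(-97.5°) + j·sin(-97.5°)) = -2.454 - j18.64 V
  V2 = 8.07·(cos(133.4°) + j·sin(133.4°)) = -5.545 + j5.863 V
  V3 = 62.5·(cos(30.0°) + j·sin(30.0°)) = 54.13 + j31.25 V
Step 2 — Sum components: V_total = 46.13 + j18.47 V.
Step 3 — Convert to polar: |V_total| = 49.69 V, ∠V_total = 21.8°.

V_total = 49.69∠21.8° V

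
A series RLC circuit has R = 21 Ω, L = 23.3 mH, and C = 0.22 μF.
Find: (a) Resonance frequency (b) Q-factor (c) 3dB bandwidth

Step 1 — Resonance condition Im(Z)=0 gives ω₀ = 1/√(LC).
Step 2 — ω₀ = 1/√(0.0233·2.2e-07) = 1.397e+04 rad/s.
Step 3 — f₀ = ω₀/(2π) = 2223 Hz.
Step 4 — Series Q: Q = ω₀L/R = 1.397e+04·0.0233/21 = 15.5.
Step 5 — 3dB bandwidth: Δω = ω₀/Q = 901.3 rad/s; BW = Δω/(2π) = 143.4 Hz.

(a) f₀ = 2223 Hz  (b) Q = 15.5  (c) BW = 143.4 Hz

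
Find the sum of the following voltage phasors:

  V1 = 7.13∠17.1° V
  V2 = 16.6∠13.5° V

Step 1 — Convert each phasor to rectangular form:
  V1 = 7.13·(cos(17.1°) + j·sin(17.1°)) = 6.815 + j2.097 V
  V2 = 16.6·(cos(13.5°) + j·sin(13.5°)) = 16.14 + j3.875 V
Step 2 — Sum components: V_total = 22.96 + j5.972 V.
Step 3 — Convert to polar: |V_total| = 23.72 V, ∠V_total = 14.6°.

V_total = 23.72∠14.6° V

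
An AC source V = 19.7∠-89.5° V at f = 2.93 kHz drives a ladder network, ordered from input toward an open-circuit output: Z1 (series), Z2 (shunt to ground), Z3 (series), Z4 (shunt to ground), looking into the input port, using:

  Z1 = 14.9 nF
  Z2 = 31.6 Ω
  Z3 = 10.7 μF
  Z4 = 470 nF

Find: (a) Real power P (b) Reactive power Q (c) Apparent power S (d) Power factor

Step 1 — Angular frequency: ω = 2π·f = 2π·2930 = 1.841e+04 rad/s.
Step 2 — Component impedances:
  Z1: Z = 1/(jωC) = -j/(ω·C) = 0 - j3646 Ω
  Z2: Z = R = 31.6 Ω
  Z3: Z = 1/(jωC) = -j/(ω·C) = 0 - j5.077 Ω
  Z4: Z = 1/(jωC) = -j/(ω·C) = 0 - j115.6 Ω
Step 3 — Ladder network (open output): work backward from the far end, alternating series and parallel combinations. Z_in = 29.57 - j3653 Ω = 3653∠-89.5° Ω.
Step 4 — Source phasor: V = 19.7∠-89.5° V = 0.1719 - j19.7 V.
Step 5 — Current: I = V / Z = 0.005392 + j3.41e-06 A = 0.005392∠0.0° A.
Step 6 — Complex power: S = V·I* = 0.0008598 - j0.1062 VA.
Step 7 — Real power: P = Re(S) = 0.0008598 W.
Step 8 — Reactive power: Q = Im(S) = -0.1062 VAR.
Step 9 — Apparent power: |S| = 0.1062 VA.
Step 10 — Power factor: PF = P/|S| = 0.008094 (leading).

(a) P = 0.0008598 W  (b) Q = -0.1062 VAR  (c) S = 0.1062 VA  (d) PF = 0.008094 (leading)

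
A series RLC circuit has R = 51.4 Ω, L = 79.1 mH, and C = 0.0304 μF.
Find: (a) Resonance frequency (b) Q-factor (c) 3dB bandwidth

Step 1 — Resonance: ω₀ = 1/√(LC) = 1/√(0.0791·3.04e-08) = 2.039e+04 rad/s.
Step 2 — f₀ = ω₀/(2π) = 3246 Hz.
Step 3 — Series Q: Q = ω₀L/R = 2.039e+04·0.0791/51.4 = 31.38.
Step 4 — Bandwidth: Δω = ω₀/Q = 649.8 rad/s; BW = Δω/(2π) = 103.4 Hz.

(a) f₀ = 3246 Hz  (b) Q = 31.38  (c) BW = 103.4 Hz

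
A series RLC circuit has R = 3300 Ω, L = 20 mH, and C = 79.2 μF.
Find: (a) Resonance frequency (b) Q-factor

Step 1 — Resonance condition Im(Z)=0 gives ω₀ = 1/√(LC).
Step 2 — ω₀ = 1/√(0.02·7.92e-05) = 794.6 rad/s.
Step 3 — f₀ = ω₀/(2π) = 126.5 Hz.
Step 4 — Series Q: Q = ω₀L/R = 794.6·0.02/3300 = 0.004815.

(a) f₀ = 126.5 Hz  (b) Q = 0.004815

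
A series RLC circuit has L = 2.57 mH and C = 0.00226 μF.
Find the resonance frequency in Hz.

Step 1 — Resonance condition Im(Z)=0 gives ω₀ = 1/√(LC).
Step 2 — ω₀ = 1/√(0.00257·2.26e-09) = 4.149e+05 rad/s.
Step 3 — f₀ = ω₀/(2π) = 6.604e+04 Hz.

f₀ = 6.604e+04 Hz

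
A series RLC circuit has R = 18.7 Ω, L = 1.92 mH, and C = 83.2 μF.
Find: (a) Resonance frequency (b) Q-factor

Step 1 — Resonance condition Im(Z)=0 gives ω₀ = 1/√(LC).
Step 2 — ω₀ = 1/√(0.00192·8.32e-05) = 2502 rad/s.
Step 3 — f₀ = ω₀/(2π) = 398.2 Hz.
Step 4 — Series Q: Q = ω₀L/R = 2502·0.00192/18.7 = 0.2569.

(a) f₀ = 398.2 Hz  (b) Q = 0.2569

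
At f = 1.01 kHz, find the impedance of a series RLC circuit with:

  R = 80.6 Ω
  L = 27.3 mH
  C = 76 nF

Step 1 — Angular frequency: ω = 2π·f = 2π·1010 = 6346 rad/s.
Step 2 — Component impedances:
  R: Z = R = 80.6 Ω
  L: Z = jωL = j·6346·0.0273 = 0 + j173.2 Ω
  C: Z = 1/(jωC) = -j/(ω·C) = 0 - j2073 Ω
Step 3 — Series combination: Z_total = R + L + C = 80.6 - j1900 Ω = 1902∠-87.6° Ω.

Z = 80.6 - j1900 Ω = 1902∠-87.6° Ω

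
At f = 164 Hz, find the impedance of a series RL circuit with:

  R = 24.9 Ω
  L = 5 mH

Step 1 — Angular frequency: ω = 2π·f = 2π·164 = 1030 rad/s.
Step 2 — Component impedances:
  R: Z = R = 24.9 Ω
  L: Z = jωL = j·1030·0.005 = 0 + j5.152 Ω
Step 3 — Series combination: Z_total = R + L = 24.9 + j5.152 Ω = 25.43∠11.7° Ω.

Z = 24.9 + j5.152 Ω = 25.43∠11.7° Ω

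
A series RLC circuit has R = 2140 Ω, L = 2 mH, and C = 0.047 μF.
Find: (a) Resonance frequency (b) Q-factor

Step 1 — Resonance condition Im(Z)=0 gives ω₀ = 1/√(LC).
Step 2 — ω₀ = 1/√(0.002·4.7e-08) = 1.031e+05 rad/s.
Step 3 — f₀ = ω₀/(2π) = 1.642e+04 Hz.
Step 4 — Series Q: Q = ω₀L/R = 1.031e+05·0.002/2140 = 0.09639.

(a) f₀ = 1.642e+04 Hz  (b) Q = 0.09639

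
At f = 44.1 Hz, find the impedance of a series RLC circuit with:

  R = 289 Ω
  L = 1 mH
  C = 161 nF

Step 1 — Angular frequency: ω = 2π·f = 2π·44.1 = 277.1 rad/s.
Step 2 — Component impedances:
  R: Z = R = 289 Ω
  L: Z = jωL = j·277.1·0.001 = 0 + j0.2771 Ω
  C: Z = 1/(jωC) = -j/(ω·C) = 0 - j2.242e+04 Ω
Step 3 — Series combination: Z_total = R + L + C = 289 - j2.242e+04 Ω = 2.242e+04∠-89.3° Ω.

Z = 289 - j2.242e+04 Ω = 2.242e+04∠-89.3° Ω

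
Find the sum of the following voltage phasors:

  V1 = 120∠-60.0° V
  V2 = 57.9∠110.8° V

Step 1 — Convert each phasor to rectangular form:
  V1 = 120·(cos(-60.0°) + j·sin(-60.0°)) = 60 - j103.9 V
  V2 = 57.9·(cos(110.8°) + j·sin(110.8°)) = -20.56 + j54.13 V
Step 2 — Sum components: V_total = 39.44 - j49.8 V.
Step 3 — Convert to polar: |V_total| = 63.52 V, ∠V_total = -51.6°.

V_total = 63.52∠-51.6° V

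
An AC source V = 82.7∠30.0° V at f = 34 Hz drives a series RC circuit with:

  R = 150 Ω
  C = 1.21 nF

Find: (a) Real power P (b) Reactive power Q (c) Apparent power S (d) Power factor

Step 1 — Angular frequency: ω = 2π·f = 2π·34 = 213.6 rad/s.
Step 2 — Component impedances:
  R: Z = R = 150 Ω
  C: Z = 1/(jωC) = -j/(ω·C) = 0 - j3.869e+06 Ω
Step 3 — Series combination: Z_total = R + C = 150 - j3.869e+06 Ω = 3.869e+06∠-90.0° Ω.
Step 4 — Source phasor: V = 82.7∠30.0° V = 71.62 + j41.35 V.
Step 5 — Current: I = V / Z = -1.069e-05 + j1.851e-05 A = 2.138e-05∠120.0° A.
Step 6 — Complex power: S = V·I* = 6.855e-08 - j0.001768 VA.
Step 7 — Real power: P = Re(S) = 6.855e-08 W.
Step 8 — Reactive power: Q = Im(S) = -0.001768 VAR.
Step 9 — Apparent power: |S| = 0.001768 VA.
Step 10 — Power factor: PF = P/|S| = 3.877e-05 (leading).

(a) P = 6.855e-08 W  (b) Q = -0.001768 VAR  (c) S = 0.001768 VA  (d) PF = 3.877e-05 (leading)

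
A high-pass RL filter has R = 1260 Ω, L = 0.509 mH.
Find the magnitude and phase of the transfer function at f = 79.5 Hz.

Step 1 — Angular frequency: ω = 2π·79.5 = 499.5 rad/s.
Step 2 — Transfer function: H(jω) = jωL/(R + jωL).
Step 3 — Numerator jωL = j·0.2543; denominator R + jωL = 1260 + j0.2543.
Step 4 — H = 4.072e-08 + j0.0002018.
Step 5 — Magnitude: |H| = 0.0002018 (-73.9 dB); phase: φ = 90.0°.

|H| = 0.0002018 (-73.9 dB), φ = 90.0°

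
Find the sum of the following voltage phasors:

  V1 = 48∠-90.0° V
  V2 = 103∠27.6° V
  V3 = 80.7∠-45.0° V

Step 1 — Convert each phasor to rectangular form:
  V1 = 48·(cos(-90.0°) + j·sin(-90.0°)) = 0 - j48 V
  V2 = 103·(cos(27.6°) + j·sin(27.6°)) = 91.28 + j47.72 V
  V3 = 80.7·(cos(-45.0°) + j·sin(-45.0°)) = 57.06 - j57.06 V
Step 2 — Sum components: V_total = 148.3 - j57.34 V.
Step 3 — Convert to polar: |V_total| = 159 V, ∠V_total = -21.1°.

V_total = 159∠-21.1° V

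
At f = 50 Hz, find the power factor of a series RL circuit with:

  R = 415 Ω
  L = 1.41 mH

Step 1 — Angular frequency: ω = 2π·f = 2π·50 = 314.2 rad/s.
Step 2 — Component impedances:
  R: Z = R = 415 Ω
  L: Z = jωL = j·314.2·0.00141 = 0 + j0.443 Ω
Step 3 — Series combination: Z_total = R + L = 415 + j0.443 Ω = 415∠0.1° Ω.
Step 4 — Power factor: PF = cos(φ) = Re(Z)/|Z| = 415/415 = 1.
Step 5 — Type: Im(Z) = 0.443 ⇒ lagging (phase φ = 0.1°).

PF = 1 (lagging, φ = 0.1°)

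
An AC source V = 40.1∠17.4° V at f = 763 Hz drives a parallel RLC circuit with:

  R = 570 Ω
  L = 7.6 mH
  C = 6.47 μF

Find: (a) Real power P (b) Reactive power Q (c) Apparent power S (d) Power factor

Step 1 — Angular frequency: ω = 2π·f = 2π·763 = 4794 rad/s.
Step 2 — Component impedances:
  R: Z = R = 570 Ω
  L: Z = jωL = j·4794·0.0076 = 0 + j36.43 Ω
  C: Z = 1/(jωC) = -j/(ω·C) = 0 - j32.24 Ω
Step 3 — Parallel combination: 1/Z_total = 1/R + 1/L + 1/C; Z_total = 110.8 - j225.6 Ω = 251.3∠-63.8° Ω.
Step 4 — Source phasor: V = 40.1∠17.4° V = 38.27 + j11.99 V.
Step 5 — Current: I = V / Z = 0.0243 + j0.1577 A = 0.1596∠81.2° A.
Step 6 — Complex power: S = V·I* = 2.821 - j5.743 VA.
Step 7 — Real power: P = Re(S) = 2.821 W.
Step 8 — Reactive power: Q = Im(S) = -5.743 VAR.
Step 9 — Apparent power: |S| = 6.398 VA.
Step 10 — Power factor: PF = P/|S| = 0.4409 (leading).

(a) P = 2.821 W  (b) Q = -5.743 VAR  (c) S = 6.398 VA  (d) PF = 0.4409 (leading)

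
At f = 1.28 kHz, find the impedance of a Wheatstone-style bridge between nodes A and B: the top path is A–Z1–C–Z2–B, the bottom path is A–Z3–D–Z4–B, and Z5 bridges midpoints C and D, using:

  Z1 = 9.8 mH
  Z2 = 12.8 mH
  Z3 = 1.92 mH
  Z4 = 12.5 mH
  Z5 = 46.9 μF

Step 1 — Angular frequency: ω = 2π·f = 2π·1280 = 8042 rad/s.
Step 2 — Component impedances:
  Z1: Z = jωL = j·8042·0.0098 = 0 + j78.82 Ω
  Z2: Z = jωL = j·8042·0.0128 = 0 + j102.9 Ω
  Z3: Z = jωL = j·8042·0.00192 = 0 + j15.44 Ω
  Z4: Z = jωL = j·8042·0.0125 = 0 + j100.5 Ω
  Z5: Z = 1/(jωC) = -j/(ω·C) = 0 - j2.651 Ω
Step 3 — Bridge requires nodal analysis (the Z5 bridge couples midpoints C and D, so the two paths cannot be reduced to a simple series/parallel combination). Setting node B to ground and injecting 1 A at node A, the 3-node admittance system at A, C, D solves to V_A = Z_AB = 0 + j63.47 Ω = 63.47∠90.0° Ω.

Z = 0 + j63.47 Ω = 63.47∠90.0° Ω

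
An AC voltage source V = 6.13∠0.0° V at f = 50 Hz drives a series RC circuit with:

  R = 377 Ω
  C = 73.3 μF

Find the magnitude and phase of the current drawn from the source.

Step 1 — Angular frequency: ω = 2π·f = 2π·50 = 314.2 rad/s.
Step 2 — Component impedances:
  R: Z = R = 377 Ω
  C: Z = 1/(jωC) = -j/(ω·C) = 0 - j43.43 Ω
Step 3 — Series combination: Z_total = R + C = 377 - j43.43 Ω = 379.5∠-6.6° Ω.
Step 4 — Source phasor: V = 6.13∠0.0° V = 6.13 V.
Step 5 — Ohm's law: I = V / Z_total = (6.13) / (377 - j43.43) = 0.01605 + j0.001848 A.
Step 6 — Convert to polar: |I| = 0.01615 A, ∠I = 6.6°.

I = 0.01615∠6.6° A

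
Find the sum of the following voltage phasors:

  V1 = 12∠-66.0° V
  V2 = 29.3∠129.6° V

Step 1 — Convert each phasor to rectangular form:
  V1 = 12·(cos(-66.0°) + j·sin(-66.0°)) = 4.881 - j10.96 V
  V2 = 29.3·(cos(129.6°) + j·sin(129.6°)) = -18.68 + j22.58 V
Step 2 — Sum components: V_total = -13.8 + j11.61 V.
Step 3 — Convert to polar: |V_total| = 18.03 V, ∠V_total = 139.9°.

V_total = 18.03∠139.9° V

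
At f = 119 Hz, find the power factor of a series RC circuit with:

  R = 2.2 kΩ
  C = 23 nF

Step 1 — Angular frequency: ω = 2π·f = 2π·119 = 747.7 rad/s.
Step 2 — Component impedances:
  R: Z = R = 2200 Ω
  C: Z = 1/(jωC) = -j/(ω·C) = 0 - j5.815e+04 Ω
Step 3 — Series combination: Z_total = R + C = 2200 - j5.815e+04 Ω = 5.819e+04∠-87.8° Ω.
Step 4 — Power factor: PF = cos(φ) = Re(Z)/|Z| = 2200/5.819e+04 = 0.03781.
Step 5 — Type: Im(Z) = -5.815e+04 ⇒ leading (phase φ = -87.8°).

PF = 0.03781 (leading, φ = -87.8°)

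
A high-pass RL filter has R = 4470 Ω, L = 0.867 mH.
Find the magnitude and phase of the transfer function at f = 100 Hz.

Step 1 — Angular frequency: ω = 2π·100 = 628.3 rad/s.
Step 2 — Transfer function: H(jω) = jωL/(R + jωL).
Step 3 — Numerator jωL = j·0.5448; denominator R + jωL = 4470 + j0.5448.
Step 4 — H = 1.485e-08 + j0.0001219.
Step 5 — Magnitude: |H| = 0.0001219 (-78.3 dB); phase: φ = 90.0°.

|H| = 0.0001219 (-78.3 dB), φ = 90.0°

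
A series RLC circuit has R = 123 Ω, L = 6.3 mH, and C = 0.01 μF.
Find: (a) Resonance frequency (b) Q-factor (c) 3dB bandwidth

Step 1 — Resonance: ω₀ = 1/√(LC) = 1/√(0.0063·1e-08) = 1.26e+05 rad/s.
Step 2 — f₀ = ω₀/(2π) = 2.005e+04 Hz.
Step 3 — Series Q: Q = ω₀L/R = 1.26e+05·0.0063/123 = 6.453.
Step 4 — Bandwidth: Δω = ω₀/Q = 1.952e+04 rad/s; BW = Δω/(2π) = 3107 Hz.

(a) f₀ = 2.005e+04 Hz  (b) Q = 6.453  (c) BW = 3107 Hz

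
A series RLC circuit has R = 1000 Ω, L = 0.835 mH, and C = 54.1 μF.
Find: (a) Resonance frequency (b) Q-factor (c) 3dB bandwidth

Step 1 — Resonance condition Im(Z)=0 gives ω₀ = 1/√(LC).
Step 2 — ω₀ = 1/√(0.000835·5.41e-05) = 4705 rad/s.
Step 3 — f₀ = ω₀/(2π) = 748.8 Hz.
Step 4 — Series Q: Q = ω₀L/R = 4705·0.000835/1000 = 0.003929.
Step 5 — 3dB bandwidth: Δω = ω₀/Q = 1.198e+06 rad/s; BW = Δω/(2π) = 1.906e+05 Hz.

(a) f₀ = 748.8 Hz  (b) Q = 0.003929  (c) BW = 1.906e+05 Hz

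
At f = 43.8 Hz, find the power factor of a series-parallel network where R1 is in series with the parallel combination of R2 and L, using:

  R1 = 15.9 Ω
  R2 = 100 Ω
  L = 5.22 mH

Step 1 — Angular frequency: ω = 2π·f = 2π·43.8 = 275.2 rad/s.
Step 2 — Component impedances:
  R1: Z = R = 15.9 Ω
  R2: Z = R = 100 Ω
  L: Z = jωL = j·275.2·0.00522 = 0 + j1.437 Ω
Step 3 — Parallel branch: R2 || L = 1/(1/R2 + 1/L) = 0.02063 + j1.436 Ω.
Step 4 — Series with R1: Z_total = R1 + (R2 || L) = 15.92 + j1.436 Ω = 15.99∠5.2° Ω.
Step 5 — Power factor: PF = cos(φ) = Re(Z)/|Z| = 15.921/15.985 = 0.996.
Step 6 — Type: Im(Z) = 1.436 ⇒ lagging (phase φ = 5.2°).

PF = 0.996 (lagging, φ = 5.2°)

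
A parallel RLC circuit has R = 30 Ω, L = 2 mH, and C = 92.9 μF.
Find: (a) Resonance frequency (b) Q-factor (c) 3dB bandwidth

Step 1 — Resonance: ω₀ = 1/√(LC) = 1/√(0.002·9.29e-05) = 2320 rad/s.
Step 2 — f₀ = ω₀/(2π) = 369.2 Hz.
Step 3 — Parallel Q: Q = R/(ω₀L) = 30/(2320·0.002) = 6.466.
Step 4 — Bandwidth: Δω = ω₀/Q = 358.8 rad/s; BW = Δω/(2π) = 57.11 Hz.

(a) f₀ = 369.2 Hz  (b) Q = 6.466  (c) BW = 57.11 Hz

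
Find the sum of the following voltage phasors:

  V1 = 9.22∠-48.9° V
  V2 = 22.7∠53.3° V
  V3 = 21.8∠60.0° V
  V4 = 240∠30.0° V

Step 1 — Convert each phasor to rectangular form:
  V1 = 9.22·(cos(-48.9°) + j·sin(-48.9°)) = 6.061 - j6.948 V
  V2 = 22.7·(cos(53.3°) + j·sin(53.3°)) = 13.57 + j18.2 V
  V3 = 21.8·(cos(60.0°) + j·sin(60.0°)) = 10.9 + j18.88 V
  V4 = 240·(cos(30.0°) + j·sin(30.0°)) = 207.8 + j120 V
Step 2 — Sum components: V_total = 238.4 + j150.1 V.
Step 3 — Convert to polar: |V_total| = 281.7 V, ∠V_total = 32.2°.

V_total = 281.7∠32.2° V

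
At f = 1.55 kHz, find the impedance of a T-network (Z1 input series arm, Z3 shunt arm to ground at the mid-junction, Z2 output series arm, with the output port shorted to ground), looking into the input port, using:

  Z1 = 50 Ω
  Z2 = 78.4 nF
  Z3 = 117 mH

Step 1 — Angular frequency: ω = 2π·f = 2π·1550 = 9739 rad/s.
Step 2 — Component impedances:
  Z1: Z = R = 50 Ω
  Z2: Z = 1/(jωC) = -j/(ω·C) = 0 - j1310 Ω
  Z3: Z = jωL = j·9739·0.117 = 0 + j1139 Ω
Step 3 — With the output port shorted to ground, the output series arm Z2 runs from the junction to ground; the shunt arm Z3 also runs from the junction to ground. They appear in parallel: Z3 || Z2 = 0 + j8766 Ω.
Step 4 — Series with input arm Z1: Z_in = Z1 + (Z3 || Z2) = 50 + j8766 Ω = 8766∠89.7° Ω.

Z = 50 + j8766 Ω = 8766∠89.7° Ω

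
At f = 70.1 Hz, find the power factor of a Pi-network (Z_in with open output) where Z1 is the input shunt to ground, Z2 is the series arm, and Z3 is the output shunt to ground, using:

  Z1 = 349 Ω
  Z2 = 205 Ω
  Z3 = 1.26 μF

Step 1 — Angular frequency: ω = 2π·f = 2π·70.1 = 440.5 rad/s.
Step 2 — Component impedances:
  Z1: Z = R = 349 Ω
  Z2: Z = R = 205 Ω
  Z3: Z = 1/(jωC) = -j/(ω·C) = 0 - j1802 Ω
Step 3 — With open output, the series arm Z2 and the output shunt Z3 appear in series to ground: Z2 + Z3 = 205 - j1802 Ω.
Step 4 — Parallel with input shunt Z1: Z_in = Z1 || (Z2 + Z3) = 330 - j61.76 Ω = 335.7∠-10.6° Ω.
Step 5 — Power factor: PF = cos(φ) = Re(Z)/|Z| = 330.01/335.74 = 0.9829.
Step 6 — Type: Im(Z) = -61.76 ⇒ leading (phase φ = -10.6°).

PF = 0.9829 (leading, φ = -10.6°)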